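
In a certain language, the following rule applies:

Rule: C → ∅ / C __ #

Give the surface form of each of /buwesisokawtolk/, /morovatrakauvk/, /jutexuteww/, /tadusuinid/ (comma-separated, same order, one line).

buwesisokawtol, morovatrakauv, jutexutew, tadusuinid

/buwesisokawtolk/: /k/ is the second consonant of a word-final cluster /lk/, so it deletes. → [buwesisokawtol].
/morovatrakauvk/: /k/ is the second consonant of a word-final cluster /vk/, so it deletes. → [morovatrakauv].
/jutexuteww/: /w/ is the second consonant of a word-final cluster /ww/, so it deletes. → [jutexutew].
/tadusuinid/: the rule's environment is not met; surfaces unchanged as [tadusuinid].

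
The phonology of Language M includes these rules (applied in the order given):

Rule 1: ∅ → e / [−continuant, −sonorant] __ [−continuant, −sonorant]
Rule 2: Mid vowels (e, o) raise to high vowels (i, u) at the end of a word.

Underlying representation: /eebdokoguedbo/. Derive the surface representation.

eebedokoguedebu

Rule 1 (stop-cluster e-epenthesis): /b/ and /d/ form a stop–stop cluster, so [e] is inserted between them. /d/ and /b/ form a stop–stop cluster, so [e] is inserted between them. /eebdokoguedbo/ → eebedokoguedebo.
Rule 2 (final vowel raising): /o/ is a mid vowel in word-final position, so it raises to [u]. /eebedokoguedebo/ → eebedokoguedebu.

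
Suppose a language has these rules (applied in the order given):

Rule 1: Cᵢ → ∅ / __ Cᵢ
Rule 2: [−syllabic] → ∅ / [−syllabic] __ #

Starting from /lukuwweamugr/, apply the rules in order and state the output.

lukuweamug

Rule 1 (degemination): /ww/ is a geminate; the first /w/ deletes. /lukuwweamugr/ → lukuweamugr.
Rule 2 (final cluster simplification): /r/ is the second consonant of a word-final cluster /gr/, so it deletes. /lukuweamugr/ → lukuweamug.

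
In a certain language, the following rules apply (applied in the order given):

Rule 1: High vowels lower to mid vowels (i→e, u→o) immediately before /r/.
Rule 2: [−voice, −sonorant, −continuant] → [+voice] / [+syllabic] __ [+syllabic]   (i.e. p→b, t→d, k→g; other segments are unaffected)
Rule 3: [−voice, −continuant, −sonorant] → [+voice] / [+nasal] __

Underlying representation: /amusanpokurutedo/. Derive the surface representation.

Rule 1 (pre-rhotic lowering): /u/ is a high vowel immediately before /r/, so it lowers to [o]. /amusanpokurutedo/ → amusanpokorutedo.
Rule 2 (intervocalic voicing): /k/ is a voiceless stop between vowels /o/ and /o/, so it voices to [g]. /t/ is a voiceless stop between vowels /u/ and /e/, so it voices to [d]. /amusanpokorutedo/ → amusanpogorudedo.
Rule 3 (post-nasal voicing): /p/ is a voiceless stop immediately after the nasal /n/, so it voices to [b]. /amusanpogorudedo/ → amusanbogorudedo.

amusanbogorudedo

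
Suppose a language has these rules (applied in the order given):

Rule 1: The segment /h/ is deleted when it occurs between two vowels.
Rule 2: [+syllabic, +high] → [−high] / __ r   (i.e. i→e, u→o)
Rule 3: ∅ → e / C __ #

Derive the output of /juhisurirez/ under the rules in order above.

Rule 1 (intervocalic h-deletion): /h/ occurs between vowels /u/ and /i/, so it deletes. /juhisurirez/ → juisurirez.
Rule 2 (pre-rhotic lowering): /u/ is a high vowel immediately before /r/, so it lowers to [o]. /i/ is a high vowel immediately before /r/, so it lowers to [e]. /juisurirez/ → juisorerez.
Rule 3 (final e-epenthesis): the form ends in the consonant /z/, so [e] is inserted word-finally. /juisorerez/ → juisorereze.

juisorereze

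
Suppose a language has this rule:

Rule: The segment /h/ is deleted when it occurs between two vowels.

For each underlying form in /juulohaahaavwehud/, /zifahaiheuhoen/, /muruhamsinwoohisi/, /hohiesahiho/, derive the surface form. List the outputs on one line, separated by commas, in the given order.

juuloaaaavweud, zifaaieuoen, muruamsinwooisi, hoiesaio

/juulohaahaavwehud/: /h/ occurs between vowels /o/ and /a/, so it deletes. /h/ occurs between vowels /a/ and /a/, so it deletes. /h/ occurs between vowels /e/ and /u/, so it deletes. → [juuloaaaavweud].
/zifahaiheuhoen/: /h/ occurs between vowels /a/ and /a/, so it deletes. /h/ occurs between vowels /i/ and /e/, so it deletes. /h/ occurs between vowels /u/ and /o/, so it deletes. → [zifaaieuoen].
/muruhamsinwoohisi/: /h/ occurs between vowels /u/ and /a/, so it deletes. /h/ occurs between vowels /o/ and /i/, so it deletes. → [muruamsinwooisi].
/hohiesahiho/: /h/ occurs between vowels /o/ and /i/, so it deletes. /h/ occurs between vowels /a/ and /i/, so it deletes. /h/ occurs between vowels /i/ and /o/, so it deletes. → [hoiesaio].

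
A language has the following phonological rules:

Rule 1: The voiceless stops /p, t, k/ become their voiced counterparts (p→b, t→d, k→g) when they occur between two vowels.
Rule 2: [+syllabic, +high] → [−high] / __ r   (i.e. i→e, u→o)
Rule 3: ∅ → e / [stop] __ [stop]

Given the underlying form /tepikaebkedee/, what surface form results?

tebigaebekedee

Rule 1 (intervocalic voicing): /p/ is a voiceless stop between vowels /e/ and /i/, so it voices to [b]. /k/ is a voiceless stop between vowels /i/ and /a/, so it voices to [g]. /tepikaebkedee/ → tebigaebkedee.
Rule 2 (pre-rhotic lowering): no segment meets the environment; /tebigaebkedee/ is unchanged.
Rule 3 (stop-cluster e-epenthesis): /b/ and /k/ form a stop–stop cluster, so [e] is inserted between them. /tebigaebkedee/ → tebigaebekedee.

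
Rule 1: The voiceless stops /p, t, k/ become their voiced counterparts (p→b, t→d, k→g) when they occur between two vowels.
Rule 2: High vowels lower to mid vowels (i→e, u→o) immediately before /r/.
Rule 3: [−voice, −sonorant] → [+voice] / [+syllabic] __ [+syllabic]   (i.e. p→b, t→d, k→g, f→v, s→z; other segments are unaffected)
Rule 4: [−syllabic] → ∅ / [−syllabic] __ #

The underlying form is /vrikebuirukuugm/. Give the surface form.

Rule 1 (intervocalic voicing): /k/ is a voiceless stop between vowels /i/ and /e/, so it voices to [g]. /k/ is a voiceless stop between vowels /u/ and /u/, so it voices to [g]. /vrikebuirukuugm/ → vrigebuiruguugm.
Rule 2 (pre-rhotic lowering): /i/ is a high vowel immediately before /r/, so it lowers to [e]. /vrigebuiruguugm/ → vrigebueruguugm.
Rule 3 (intervocalic voicing): no segment meets the environment; /vrigebueruguugm/ is unchanged.
Rule 4 (final cluster simplification): /m/ is the second consonant of a word-final cluster /gm/, so it deletes. /vrigebueruguugm/ → vrigebueruguug.

vrigebueruguug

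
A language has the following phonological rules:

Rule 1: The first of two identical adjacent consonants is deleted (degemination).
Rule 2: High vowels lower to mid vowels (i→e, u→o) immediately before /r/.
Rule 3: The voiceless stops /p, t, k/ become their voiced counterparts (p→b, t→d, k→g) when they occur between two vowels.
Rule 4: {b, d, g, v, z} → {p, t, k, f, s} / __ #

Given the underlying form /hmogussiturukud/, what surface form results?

hmogusidorugut

Rule 1 (degemination): /ss/ is a geminate; the first /s/ deletes. /hmogussiturukud/ → hmogusiturukud.
Rule 2 (pre-rhotic lowering): /u/ is a high vowel immediately before /r/, so it lowers to [o]. /hmogusiturukud/ → hmogusitorukud.
Rule 3 (intervocalic voicing): /t/ is a voiceless stop between vowels /i/ and /o/, so it voices to [d]. /k/ is a voiceless stop between vowels /u/ and /u/, so it voices to [g]. /hmogusitorukud/ → hmogusidorugud.
Rule 4 (final devoicing): /d/ is a voiced obstruent in word-final position, so it devoices to [t]. /hmogusidorugud/ → hmogusidorugut.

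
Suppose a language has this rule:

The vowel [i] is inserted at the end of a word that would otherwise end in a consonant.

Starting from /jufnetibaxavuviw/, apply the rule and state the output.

jufnetibaxavuviwi

the form ends in the consonant /w/, so [i] is inserted word-finally.
Surface form: [jufnetibaxavuviwi].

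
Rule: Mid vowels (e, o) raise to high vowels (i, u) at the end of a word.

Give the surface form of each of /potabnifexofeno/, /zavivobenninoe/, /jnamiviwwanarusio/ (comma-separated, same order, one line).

/potabnifexofeno/: /o/ is a mid vowel in word-final position, so it raises to [u]. → [potabnifexofenu].
/zavivobenninoe/: /e/ is a mid vowel in word-final position, so it raises to [i]. → [zavivobenninoi].
/jnamiviwwanarusio/: /o/ is a mid vowel in word-final position, so it raises to [u]. → [jnamiviwwanarusiu].

potabnifexofenu, zavivobenninoi, jnamiviwwanarusiu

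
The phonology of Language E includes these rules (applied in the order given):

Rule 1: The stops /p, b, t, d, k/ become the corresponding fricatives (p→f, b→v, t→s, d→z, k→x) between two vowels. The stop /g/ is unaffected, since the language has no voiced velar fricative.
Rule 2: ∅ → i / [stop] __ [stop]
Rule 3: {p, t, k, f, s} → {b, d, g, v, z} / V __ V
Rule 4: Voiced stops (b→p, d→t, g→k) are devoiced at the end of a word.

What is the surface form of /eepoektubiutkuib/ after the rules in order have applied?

eevoegiduviudiguip

Rule 1 (intervocalic spirantization): /p/ is a stop between vowels /e/ and /o/, so it spirantizes to the fricative [f]. /b/ is a stop between vowels /u/ and /i/, so it spirantizes to the fricative [v]. /eepoektubiutkuib/ → eefoektuviutkuib.
Rule 2 (stop-cluster i-epenthesis): /k/ and /t/ form a stop–stop cluster, so [i] is inserted between them. /t/ and /k/ form a stop–stop cluster, so [i] is inserted between them. /eefoektuviutkuib/ → eefoekituviutikuib.
Rule 3 (intervocalic voicing): /f/ is a voiceless obstruent between vowels /e/ and /o/, so it voices to [v]. /k/ is a voiceless obstruent between vowels /e/ and /i/, so it voices to [g]. /t/ is a voiceless obstruent between vowels /i/ and /u/, so it voices to [d]. /t/ is a voiceless obstruent between vowels /u/ and /i/, so it voices to [d]. /k/ is a voiceless obstruent between vowels /i/ and /u/, so it voices to [g]. /eefoekituviutikuib/ → eevoegiduviudiguib.
Rule 4 (final devoicing): /b/ is a voiced stop in word-final position, so it devoices to [p]. /eevoegiduviudiguib/ → eevoegiduviudiguip.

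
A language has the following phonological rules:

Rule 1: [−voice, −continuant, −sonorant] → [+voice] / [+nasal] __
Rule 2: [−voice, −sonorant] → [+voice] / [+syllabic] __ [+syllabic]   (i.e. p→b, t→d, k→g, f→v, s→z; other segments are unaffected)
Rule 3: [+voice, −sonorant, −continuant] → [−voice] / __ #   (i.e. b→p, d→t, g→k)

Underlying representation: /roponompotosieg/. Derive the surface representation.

robonombodoziek

Rule 1 (post-nasal voicing): /p/ is a voiceless stop immediately after the nasal /m/, so it voices to [b]. /roponompotosieg/ → roponombotosieg.
Rule 2 (intervocalic voicing): /p/ is a voiceless obstruent between vowels /o/ and /o/, so it voices to [b]. /t/ is a voiceless obstruent between vowels /o/ and /o/, so it voices to [d]. /s/ is a voiceless obstruent between vowels /o/ and /i/, so it voices to [z]. /roponombotosieg/ → robonombodozieg.
Rule 3 (final devoicing): /g/ is a voiced stop in word-final position, so it devoices to [k]. /robonombodozieg/ → robonombodoziek.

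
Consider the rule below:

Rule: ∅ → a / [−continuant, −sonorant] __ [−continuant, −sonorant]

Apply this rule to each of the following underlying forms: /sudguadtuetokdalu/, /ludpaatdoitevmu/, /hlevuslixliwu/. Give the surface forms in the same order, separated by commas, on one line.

sudaguadatuetokadalu, ludapaatadoitevmu, hlevuslixliwu

/sudguadtuetokdalu/: /d/ and /g/ form a stop–stop cluster, so [a] is inserted between them. /d/ and /t/ form a stop–stop cluster, so [a] is inserted between them. /k/ and /d/ form a stop–stop cluster, so [a] is inserted between them. → [sudaguadatuetokadalu].
/ludpaatdoitevmu/: /d/ and /p/ form a stop–stop cluster, so [a] is inserted between them. /t/ and /d/ form a stop–stop cluster, so [a] is inserted between them. → [ludapaatadoitevmu].
/hlevuslixliwu/: the rule's environment is not met; surfaces unchanged as [hlevuslixliwu].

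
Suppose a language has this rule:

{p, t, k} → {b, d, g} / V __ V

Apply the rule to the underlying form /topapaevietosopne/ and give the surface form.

tobabaeviedosopne

Scanning /topapaevietosopne/: /t/ at position 1 is not in the conditioning environment; /p/ is a voiceless stop between vowels /o/ and /a/, so it voices to [b]; /p/ is a voiceless stop between vowels /a/ and /a/, so it voices to [b]; /t/ is a voiceless stop between vowels /e/ and /o/, so it voices to [d]; /p/ at position 15 is not in the conditioning environment.
Result: [tobabaeviedosopne].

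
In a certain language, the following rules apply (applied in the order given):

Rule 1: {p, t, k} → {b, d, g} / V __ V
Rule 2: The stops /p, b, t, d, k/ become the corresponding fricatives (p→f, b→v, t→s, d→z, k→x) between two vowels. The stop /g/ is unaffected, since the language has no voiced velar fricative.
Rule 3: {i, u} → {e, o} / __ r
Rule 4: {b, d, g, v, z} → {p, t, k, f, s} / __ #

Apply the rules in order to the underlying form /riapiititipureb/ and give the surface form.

Rule 1 (intervocalic voicing): /p/ is a voiceless stop between vowels /a/ and /i/, so it voices to [b]. /t/ is a voiceless stop between vowels /i/ and /i/, so it voices to [d]. /t/ is a voiceless stop between vowels /i/ and /i/, so it voices to [d]. /p/ is a voiceless stop between vowels /i/ and /u/, so it voices to [b]. /riapiititipureb/ → riabiididibureb.
Rule 2 (intervocalic spirantization): /b/ is a stop between vowels /a/ and /i/, so it spirantizes to the fricative [v]. /d/ is a stop between vowels /i/ and /i/, so it spirantizes to the fricative [z]. /d/ is a stop between vowels /i/ and /i/, so it spirantizes to the fricative [z]. /b/ is a stop between vowels /i/ and /u/, so it spirantizes to the fricative [v]. /riabiididibureb/ → riaviizizivureb.
Rule 3 (pre-rhotic lowering): /u/ is a high vowel immediately before /r/, so it lowers to [o]. /riaviizizivureb/ → riaviizizivoreb.
Rule 4 (final devoicing): /b/ is a voiced obstruent in word-final position, so it devoices to [p]. /riaviizizivoreb/ → riaviizizivorep.

riaviizizivorep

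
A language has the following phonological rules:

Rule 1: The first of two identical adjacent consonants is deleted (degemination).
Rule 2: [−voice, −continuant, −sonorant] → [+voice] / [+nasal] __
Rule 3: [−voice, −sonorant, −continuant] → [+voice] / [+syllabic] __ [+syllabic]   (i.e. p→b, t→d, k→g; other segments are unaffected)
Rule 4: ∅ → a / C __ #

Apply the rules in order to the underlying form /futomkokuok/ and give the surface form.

fudomgoguoka

Rule 1 (degemination): no segment meets the environment; /futomkokuok/ is unchanged.
Rule 2 (post-nasal voicing): /k/ is a voiceless stop immediately after the nasal /m/, so it voices to [g]. /futomkokuok/ → futomgokuok.
Rule 3 (intervocalic voicing): /t/ is a voiceless stop between vowels /u/ and /o/, so it voices to [d]. /k/ is a voiceless stop between vowels /o/ and /u/, so it voices to [g]. /futomgokuok/ → fudomgoguok.
Rule 4 (final a-epenthesis): the form ends in the consonant /k/, so [a] is inserted word-finally. /fudomgoguok/ → fudomgoguoka.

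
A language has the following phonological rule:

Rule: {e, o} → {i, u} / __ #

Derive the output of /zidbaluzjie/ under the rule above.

zidbaluzjii

/e/ is a mid vowel in word-final position, so it raises to [i].
Surface form: [zidbaluzjii].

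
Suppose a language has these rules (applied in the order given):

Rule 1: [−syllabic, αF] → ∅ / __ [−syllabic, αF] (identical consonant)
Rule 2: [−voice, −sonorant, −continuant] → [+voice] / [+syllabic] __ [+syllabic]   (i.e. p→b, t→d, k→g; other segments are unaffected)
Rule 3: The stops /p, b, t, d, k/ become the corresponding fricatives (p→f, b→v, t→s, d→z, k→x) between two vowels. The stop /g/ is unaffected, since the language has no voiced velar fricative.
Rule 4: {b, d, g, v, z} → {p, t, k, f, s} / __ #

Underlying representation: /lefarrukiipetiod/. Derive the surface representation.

lefarugiiveziot

Rule 1 (degemination): /rr/ is a geminate; the first /r/ deletes. /lefarrukiipetiod/ → lefarukiipetiod.
Rule 2 (intervocalic voicing): /k/ is a voiceless stop between vowels /u/ and /i/, so it voices to [g]. /p/ is a voiceless stop between vowels /i/ and /e/, so it voices to [b]. /t/ is a voiceless stop between vowels /e/ and /i/, so it voices to [d]. /lefarukiipetiod/ → lefarugiibediod.
Rule 3 (intervocalic spirantization): /b/ is a stop between vowels /i/ and /e/, so it spirantizes to the fricative [v]. /d/ is a stop between vowels /e/ and /i/, so it spirantizes to the fricative [z]. /lefarugiibediod/ → lefarugiiveziod.
Rule 4 (final devoicing): /d/ is a voiced obstruent in word-final position, so it devoices to [t]. /lefarugiiveziod/ → lefarugiiveziot.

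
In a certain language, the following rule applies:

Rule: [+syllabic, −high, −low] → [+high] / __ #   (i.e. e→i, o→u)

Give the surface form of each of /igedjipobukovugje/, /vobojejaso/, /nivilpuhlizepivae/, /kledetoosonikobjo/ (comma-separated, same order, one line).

igedjipobukovugji, vobojejasu, nivilpuhlizepivai, kledetoosonikobju

/igedjipobukovugje/: /e/ is a mid vowel in word-final position, so it raises to [i]. → [igedjipobukovugji].
/vobojejaso/: /o/ is a mid vowel in word-final position, so it raises to [u]. → [vobojejasu].
/nivilpuhlizepivae/: /e/ is a mid vowel in word-final position, so it raises to [i]. → [nivilpuhlizepivai].
/kledetoosonikobjo/: /o/ is a mid vowel in word-final position, so it raises to [u]. → [kledetoosonikobju].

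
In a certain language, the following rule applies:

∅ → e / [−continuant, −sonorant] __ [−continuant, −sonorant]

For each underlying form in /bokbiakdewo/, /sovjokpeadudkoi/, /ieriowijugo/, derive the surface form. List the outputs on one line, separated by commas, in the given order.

/bokbiakdewo/: /k/ and /b/ form a stop–stop cluster, so [e] is inserted between them. /k/ and /d/ form a stop–stop cluster, so [e] is inserted between them. → [bokebiakedewo].
/sovjokpeadudkoi/: /k/ and /p/ form a stop–stop cluster, so [e] is inserted between them. /d/ and /k/ form a stop–stop cluster, so [e] is inserted between them. → [sovjokepeadudekoi].
/ieriowijugo/: the rule's environment is not met; surfaces unchanged as [ieriowijugo].

bokebiakedewo, sovjokepeadudekoi, ieriowijugo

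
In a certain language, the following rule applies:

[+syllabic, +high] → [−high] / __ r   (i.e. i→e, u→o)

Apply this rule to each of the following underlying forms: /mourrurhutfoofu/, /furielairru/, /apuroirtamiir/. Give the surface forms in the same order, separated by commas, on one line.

/mourrurhutfoofu/: /u/ is a high vowel immediately before /r/, so it lowers to [o]. /u/ is a high vowel immediately before /r/, so it lowers to [o]. → [moorrorhutfoofu].
/furielairru/: /u/ is a high vowel immediately before /r/, so it lowers to [o]. /i/ is a high vowel immediately before /r/, so it lowers to [e]. → [forielaerru].
/apuroirtamiir/: /u/ is a high vowel immediately before /r/, so it lowers to [o]. /i/ is a high vowel immediately before /r/, so it lowers to [e]. /i/ is a high vowel immediately before /r/, so it lowers to [e]. → [aporoertamier].

moorrorhutfoofu, forielaerru, aporoertamier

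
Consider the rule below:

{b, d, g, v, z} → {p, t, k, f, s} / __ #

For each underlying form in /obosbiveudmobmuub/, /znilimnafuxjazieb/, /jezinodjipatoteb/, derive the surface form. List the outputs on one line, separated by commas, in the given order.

/obosbiveudmobmuub/: /b/ is a voiced obstruent in word-final position, so it devoices to [p]. → [obosbiveudmobmuup].
/znilimnafuxjazieb/: /b/ is a voiced obstruent in word-final position, so it devoices to [p]. → [znilimnafuxjaziep].
/jezinodjipatoteb/: /b/ is a voiced obstruent in word-final position, so it devoices to [p]. → [jezinodjipatotep].

obosbiveudmobmuup, znilimnafuxjaziep, jezinodjipatotep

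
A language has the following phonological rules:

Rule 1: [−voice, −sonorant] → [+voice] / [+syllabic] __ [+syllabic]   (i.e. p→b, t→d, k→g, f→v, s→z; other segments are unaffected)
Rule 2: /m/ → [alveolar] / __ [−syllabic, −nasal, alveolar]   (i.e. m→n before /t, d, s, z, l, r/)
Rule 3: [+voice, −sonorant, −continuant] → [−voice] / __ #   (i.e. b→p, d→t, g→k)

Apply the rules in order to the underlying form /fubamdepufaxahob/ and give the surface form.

Rule 1 (intervocalic voicing): /p/ is a voiceless obstruent between vowels /e/ and /u/, so it voices to [b]. /f/ is a voiceless obstruent between vowels /u/ and /a/, so it voices to [v]. /fubamdepufaxahob/ → fubamdebuvaxahob.
Rule 2 (nasal place assimilation): /m/ precedes the alveolar consonant /d/, so it assimilates in place to [n]. /fubamdebuvaxahob/ → fubandebuvaxahob.
Rule 3 (final devoicing): /b/ is a voiced stop in word-final position, so it devoices to [p]. /fubandebuvaxahob/ → fubandebuvaxahop.

fubandebuvaxahop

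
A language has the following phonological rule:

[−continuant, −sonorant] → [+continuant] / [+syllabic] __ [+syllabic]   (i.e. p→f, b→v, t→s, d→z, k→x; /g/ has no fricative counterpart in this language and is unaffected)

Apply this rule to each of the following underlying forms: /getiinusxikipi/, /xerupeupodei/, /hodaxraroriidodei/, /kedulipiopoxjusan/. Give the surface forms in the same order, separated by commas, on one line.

gesiinusxixifi, xerufeufozei, hozaxraroriizozei, kezulifiofoxjusan

/getiinusxikipi/: /t/ is a stop between vowels /e/ and /i/, so it spirantizes to the fricative [s]. /k/ is a stop between vowels /i/ and /i/, so it spirantizes to the fricative [x]. /p/ is a stop between vowels /i/ and /i/, so it spirantizes to the fricative [f]. → [gesiinusxixifi].
/xerupeupodei/: /p/ is a stop between vowels /u/ and /e/, so it spirantizes to the fricative [f]. /p/ is a stop between vowels /u/ and /o/, so it spirantizes to the fricative [f]. /d/ is a stop between vowels /o/ and /e/, so it spirantizes to the fricative [z]. → [xerufeufozei].
/hodaxraroriidodei/: /d/ is a stop between vowels /o/ and /a/, so it spirantizes to the fricative [z]. /d/ is a stop between vowels /i/ and /o/, so it spirantizes to the fricative [z]. /d/ is a stop between vowels /o/ and /e/, so it spirantizes to the fricative [z]. → [hozaxraroriizozei].
/kedulipiopoxjusan/: /d/ is a stop between vowels /e/ and /u/, so it spirantizes to the fricative [z]. /p/ is a stop between vowels /i/ and /i/, so it spirantizes to the fricative [f]. /p/ is a stop between vowels /o/ and /o/, so it spirantizes to the fricative [f]. → [kezulifiofoxjusan].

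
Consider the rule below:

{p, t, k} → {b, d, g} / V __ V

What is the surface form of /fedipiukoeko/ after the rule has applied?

/p/ is a voiceless stop between vowels /i/ and /i/, so it voices to [b].
/k/ is a voiceless stop between vowels /u/ and /o/, so it voices to [g].
/k/ is a voiceless stop between vowels /e/ and /o/, so it voices to [g].
Surface form: [fedibiugoego].

fedibiugoego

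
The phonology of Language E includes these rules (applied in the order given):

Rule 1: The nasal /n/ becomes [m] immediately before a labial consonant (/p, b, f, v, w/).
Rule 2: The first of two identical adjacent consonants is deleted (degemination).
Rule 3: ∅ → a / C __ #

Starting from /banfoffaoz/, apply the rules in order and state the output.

Rule 1 (nasal place assimilation): /n/ precedes the labial consonant /f/, so it assimilates in place to [m]. /banfoffaoz/ → bamfoffaoz.
Rule 2 (degemination): /ff/ is a geminate; the first /f/ deletes. /bamfoffaoz/ → bamfofaoz.
Rule 3 (final a-epenthesis): the form ends in the consonant /z/, so [a] is inserted word-finally. /bamfofaoz/ → bamfofaoza.

bamfofaoza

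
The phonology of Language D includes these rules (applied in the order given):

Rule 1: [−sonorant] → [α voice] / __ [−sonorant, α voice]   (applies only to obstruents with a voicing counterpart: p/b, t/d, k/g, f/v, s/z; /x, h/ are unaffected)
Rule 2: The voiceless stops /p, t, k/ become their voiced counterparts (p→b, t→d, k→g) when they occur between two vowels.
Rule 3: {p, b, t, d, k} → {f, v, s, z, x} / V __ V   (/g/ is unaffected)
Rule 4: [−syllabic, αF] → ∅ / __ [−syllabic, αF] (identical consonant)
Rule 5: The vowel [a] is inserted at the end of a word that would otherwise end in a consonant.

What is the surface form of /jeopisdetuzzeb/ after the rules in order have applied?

Rule 1 (regressive voicing assimilation): /s/ precedes the voiced obstruent /d/, so it voices to [z] by assimilation. /jeopisdetuzzeb/ → jeopizdetuzzeb.
Rule 2 (intervocalic voicing): /p/ is a voiceless stop between vowels /o/ and /i/, so it voices to [b]. /t/ is a voiceless stop between vowels /e/ and /u/, so it voices to [d]. /jeopizdetuzzeb/ → jeobizdeduzzeb.
Rule 3 (intervocalic spirantization): /b/ is a stop between vowels /o/ and /i/, so it spirantizes to the fricative [v]. /d/ is a stop between vowels /e/ and /u/, so it spirantizes to the fricative [z]. /jeobizdeduzzeb/ → jeovizdezuzzeb.
Rule 4 (degemination): /zz/ is a geminate; the first /z/ deletes. /jeovizdezuzzeb/ → jeovizdezuzeb.
Rule 5 (final a-epenthesis): the form ends in the consonant /b/, so [a] is inserted word-finally. /jeovizdezuzeb/ → jeovizdezuzeba.

jeovizdezuzeba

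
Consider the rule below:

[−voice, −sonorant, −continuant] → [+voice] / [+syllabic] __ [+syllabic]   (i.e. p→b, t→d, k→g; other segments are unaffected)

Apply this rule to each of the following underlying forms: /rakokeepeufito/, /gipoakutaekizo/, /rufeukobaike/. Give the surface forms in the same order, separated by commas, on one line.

/rakokeepeufito/: /k/ is a voiceless stop between vowels /a/ and /o/, so it voices to [g]. /k/ is a voiceless stop between vowels /o/ and /e/, so it voices to [g]. /p/ is a voiceless stop between vowels /e/ and /e/, so it voices to [b]. /t/ is a voiceless stop between vowels /i/ and /o/, so it voices to [d]. → [ragogeebeufido].
/gipoakutaekizo/: /p/ is a voiceless stop between vowels /i/ and /o/, so it voices to [b]. /k/ is a voiceless stop between vowels /a/ and /u/, so it voices to [g]. /t/ is a voiceless stop between vowels /u/ and /a/, so it voices to [d]. /k/ is a voiceless stop between vowels /e/ and /i/, so it voices to [g]. → [giboagudaegizo].
/rufeukobaike/: /k/ is a voiceless stop between vowels /u/ and /o/, so it voices to [g]. /k/ is a voiceless stop between vowels /i/ and /e/, so it voices to [g]. → [rufeugobaige].

ragogeebeufido, giboagudaegizo, rufeugobaige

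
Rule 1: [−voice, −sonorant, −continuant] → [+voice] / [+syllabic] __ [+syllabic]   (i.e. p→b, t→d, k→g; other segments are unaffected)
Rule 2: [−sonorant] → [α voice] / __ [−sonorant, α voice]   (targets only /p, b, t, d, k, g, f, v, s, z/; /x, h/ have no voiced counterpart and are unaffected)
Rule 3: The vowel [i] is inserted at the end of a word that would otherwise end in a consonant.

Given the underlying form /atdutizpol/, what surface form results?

Rule 1 (intervocalic voicing): /t/ is a voiceless stop between vowels /u/ and /i/, so it voices to [d]. /atdutizpol/ → atdudizpol.
Rule 2 (regressive voicing assimilation): /t/ precedes the voiced obstruent /d/, so it voices to [d] by assimilation. /z/ precedes the voiceless obstruent /p/, so it devoices to [s] by assimilation. /atdudizpol/ → addudispol.
Rule 3 (final i-epenthesis): the form ends in the consonant /l/, so [i] is inserted word-finally. /addudispol/ → addudispoli.

addudispoli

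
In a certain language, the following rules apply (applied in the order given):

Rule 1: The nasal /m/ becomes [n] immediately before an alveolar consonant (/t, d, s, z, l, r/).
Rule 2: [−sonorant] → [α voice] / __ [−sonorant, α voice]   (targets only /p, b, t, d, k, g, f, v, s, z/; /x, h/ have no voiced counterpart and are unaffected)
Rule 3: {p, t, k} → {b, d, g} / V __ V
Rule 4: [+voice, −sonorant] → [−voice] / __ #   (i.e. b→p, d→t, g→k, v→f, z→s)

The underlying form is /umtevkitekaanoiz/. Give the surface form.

Rule 1 (nasal place assimilation): /m/ precedes the alveolar consonant /t/, so it assimilates in place to [n]. /umtevkitekaanoiz/ → untevkitekaanoiz.
Rule 2 (regressive voicing assimilation): /v/ precedes the voiceless obstruent /k/, so it devoices to [f] by assimilation. /untevkitekaanoiz/ → untefkitekaanoiz.
Rule 3 (intervocalic voicing): /t/ is a voiceless stop between vowels /i/ and /e/, so it voices to [d]. /k/ is a voiceless stop between vowels /e/ and /a/, so it voices to [g]. /untefkitekaanoiz/ → untefkidegaanoiz.
Rule 4 (final devoicing): /z/ is a voiced obstruent in word-final position, so it devoices to [s]. /untefkidegaanoiz/ → untefkidegaanois.

untefkidegaanois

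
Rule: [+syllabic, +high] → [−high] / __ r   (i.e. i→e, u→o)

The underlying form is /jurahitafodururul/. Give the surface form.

jorahitafodororul

Scanning /jurahitafodururul/: /u/ is a high vowel immediately before /r/, so it lowers to [o]; /i/ at position 6 is not in the conditioning environment; /u/ is a high vowel immediately before /r/, so it lowers to [o]; /u/ is a high vowel immediately before /r/, so it lowers to [o]; /u/ at position 16 is not in the conditioning environment.
Result: [jorahitafodororul].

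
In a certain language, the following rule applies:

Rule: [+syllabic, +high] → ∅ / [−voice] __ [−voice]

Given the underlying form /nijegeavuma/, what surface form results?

nijegeavuma

No segment of /nijegeavuma/ meets the structural description of the rule, so the form surfaces unchanged.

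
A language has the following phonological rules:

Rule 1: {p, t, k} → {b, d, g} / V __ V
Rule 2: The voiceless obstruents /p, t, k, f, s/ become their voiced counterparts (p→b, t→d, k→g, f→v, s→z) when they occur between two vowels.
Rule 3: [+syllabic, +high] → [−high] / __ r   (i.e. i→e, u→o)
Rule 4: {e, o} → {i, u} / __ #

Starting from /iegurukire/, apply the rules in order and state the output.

Rule 1 (intervocalic voicing): /k/ is a voiceless stop between vowels /u/ and /i/, so it voices to [g]. /iegurukire/ → iegurugire.
Rule 2 (intervocalic voicing): no segment meets the environment; /iegurugire/ is unchanged.
Rule 3 (pre-rhotic lowering): /u/ is a high vowel immediately before /r/, so it lowers to [o]. /i/ is a high vowel immediately before /r/, so it lowers to [e]. /iegurugire/ → iegorugere.
Rule 4 (final vowel raising): /e/ is a mid vowel in word-final position, so it raises to [i]. /iegorugere/ → iegorugeri.

iegorugeri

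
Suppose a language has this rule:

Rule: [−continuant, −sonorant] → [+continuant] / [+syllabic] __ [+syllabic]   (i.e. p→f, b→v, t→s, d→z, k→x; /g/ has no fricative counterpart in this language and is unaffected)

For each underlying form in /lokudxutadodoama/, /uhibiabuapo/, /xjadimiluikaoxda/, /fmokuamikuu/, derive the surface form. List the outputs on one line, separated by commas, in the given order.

/lokudxutadodoama/: /k/ is a stop between vowels /o/ and /u/, so it spirantizes to the fricative [x]. /t/ is a stop between vowels /u/ and /a/, so it spirantizes to the fricative [s]. /d/ is a stop between vowels /a/ and /o/, so it spirantizes to the fricative [z]. /d/ is a stop between vowels /o/ and /o/, so it spirantizes to the fricative [z]. → [loxudxusazozoama].
/uhibiabuapo/: /b/ is a stop between vowels /i/ and /i/, so it spirantizes to the fricative [v]. /b/ is a stop between vowels /a/ and /u/, so it spirantizes to the fricative [v]. /p/ is a stop between vowels /a/ and /o/, so it spirantizes to the fricative [f]. → [uhiviavuafo].
/xjadimiluikaoxda/: /d/ is a stop between vowels /a/ and /i/, so it spirantizes to the fricative [z]. /k/ is a stop between vowels /i/ and /a/, so it spirantizes to the fricative [x]. → [xjazimiluixaoxda].
/fmokuamikuu/: /k/ is a stop between vowels /o/ and /u/, so it spirantizes to the fricative [x]. /k/ is a stop between vowels /i/ and /u/, so it spirantizes to the fricative [x]. → [fmoxuamixuu].

loxudxusazozoama, uhiviavuafo, xjazimiluixaoxda, fmoxuamixuu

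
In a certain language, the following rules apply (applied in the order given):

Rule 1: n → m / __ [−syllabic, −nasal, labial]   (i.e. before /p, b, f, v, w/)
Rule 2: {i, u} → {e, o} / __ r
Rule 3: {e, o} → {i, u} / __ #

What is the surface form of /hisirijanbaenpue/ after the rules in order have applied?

Rule 1 (nasal place assimilation): /n/ precedes the labial consonant /b/, so it assimilates in place to [m]. /n/ precedes the labial consonant /p/, so it assimilates in place to [m]. /hisirijanbaenpue/ → hisirijambaempue.
Rule 2 (pre-rhotic lowering): /i/ is a high vowel immediately before /r/, so it lowers to [e]. /hisirijambaempue/ → hiserijambaempue.
Rule 3 (final vowel raising): /e/ is a mid vowel in word-final position, so it raises to [i]. /hiserijambaempue/ → hiserijambaempui.

hiserijambaempui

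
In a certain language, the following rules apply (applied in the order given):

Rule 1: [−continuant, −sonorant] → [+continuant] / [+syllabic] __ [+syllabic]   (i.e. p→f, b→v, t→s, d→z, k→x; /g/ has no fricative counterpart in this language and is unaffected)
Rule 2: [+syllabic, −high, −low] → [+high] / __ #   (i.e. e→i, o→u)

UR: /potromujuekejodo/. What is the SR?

Rule 1 (intervocalic spirantization): /k/ is a stop between vowels /e/ and /e/, so it spirantizes to the fricative [x]. /d/ is a stop between vowels /o/ and /o/, so it spirantizes to the fricative [z]. /potromujuekejodo/ → potromujuexejozo.
Rule 2 (final vowel raising): /o/ is a mid vowel in word-final position, so it raises to [u]. /potromujuexejozo/ → potromujuexejozu.

potromujuexejozu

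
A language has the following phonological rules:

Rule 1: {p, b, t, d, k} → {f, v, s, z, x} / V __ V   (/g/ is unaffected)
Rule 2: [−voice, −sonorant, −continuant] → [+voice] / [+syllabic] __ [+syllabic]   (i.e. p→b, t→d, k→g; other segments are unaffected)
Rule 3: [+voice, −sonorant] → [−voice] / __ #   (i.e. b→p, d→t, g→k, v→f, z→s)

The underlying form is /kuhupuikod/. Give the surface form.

Rule 1 (intervocalic spirantization): /p/ is a stop between vowels /u/ and /u/, so it spirantizes to the fricative [f]. /k/ is a stop between vowels /i/ and /o/, so it spirantizes to the fricative [x]. /kuhupuikod/ → kuhufuixod.
Rule 2 (intervocalic voicing): no segment meets the environment; /kuhufuixod/ is unchanged.
Rule 3 (final devoicing): /d/ is a voiced obstruent in word-final position, so it devoices to [t]. /kuhufuixod/ → kuhufuixot.

kuhufuixot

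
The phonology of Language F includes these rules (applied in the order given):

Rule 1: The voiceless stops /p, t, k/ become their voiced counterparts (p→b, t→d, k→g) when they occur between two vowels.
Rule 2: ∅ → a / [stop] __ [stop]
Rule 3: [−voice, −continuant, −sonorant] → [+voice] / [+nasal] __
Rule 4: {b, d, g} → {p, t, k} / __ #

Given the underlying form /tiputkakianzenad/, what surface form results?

Rule 1 (intervocalic voicing): /p/ is a voiceless stop between vowels /i/ and /u/, so it voices to [b]. /k/ is a voiceless stop between vowels /a/ and /i/, so it voices to [g]. /tiputkakianzenad/ → tibutkagianzenad.
Rule 2 (stop-cluster a-epenthesis): /t/ and /k/ form a stop–stop cluster, so [a] is inserted between them. /tibutkagianzenad/ → tibutakagianzenad.
Rule 3 (post-nasal voicing): no segment meets the environment; /tibutakagianzenad/ is unchanged.
Rule 4 (final devoicing): /d/ is a voiced stop in word-final position, so it devoices to [t]. /tibutakagianzenad/ → tibutakagianzenat.

tibutakagianzenat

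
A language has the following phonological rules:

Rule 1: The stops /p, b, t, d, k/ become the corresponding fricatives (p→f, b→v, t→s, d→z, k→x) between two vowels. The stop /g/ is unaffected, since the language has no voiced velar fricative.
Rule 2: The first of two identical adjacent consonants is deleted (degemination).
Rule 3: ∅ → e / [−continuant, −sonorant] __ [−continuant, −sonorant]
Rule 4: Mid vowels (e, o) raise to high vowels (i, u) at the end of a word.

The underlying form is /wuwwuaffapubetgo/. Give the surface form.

wuwuafafuvetegu

Rule 1 (intervocalic spirantization): /p/ is a stop between vowels /a/ and /u/, so it spirantizes to the fricative [f]. /b/ is a stop between vowels /u/ and /e/, so it spirantizes to the fricative [v]. /wuwwuaffapubetgo/ → wuwwuaffafuvetgo.
Rule 2 (degemination): /ww/ is a geminate; the first /w/ deletes. /ff/ is a geminate; the first /f/ deletes. /wuwwuaffafuvetgo/ → wuwuafafuvetgo.
Rule 3 (stop-cluster e-epenthesis): /t/ and /g/ form a stop–stop cluster, so [e] is inserted between them. /wuwuafafuvetgo/ → wuwuafafuvetego.
Rule 4 (final vowel raising): /o/ is a mid vowel in word-final position, so it raises to [u]. /wuwuafafuvetego/ → wuwuafafuvetegu.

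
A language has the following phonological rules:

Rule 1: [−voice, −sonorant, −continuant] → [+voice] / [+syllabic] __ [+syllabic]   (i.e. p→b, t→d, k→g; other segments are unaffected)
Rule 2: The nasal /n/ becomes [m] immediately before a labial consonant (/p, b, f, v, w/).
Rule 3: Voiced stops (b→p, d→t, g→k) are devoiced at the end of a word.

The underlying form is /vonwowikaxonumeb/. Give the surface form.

Rule 1 (intervocalic voicing): /k/ is a voiceless stop between vowels /i/ and /a/, so it voices to [g]. /vonwowikaxonumeb/ → vonwowigaxonumeb.
Rule 2 (nasal place assimilation): /n/ precedes the labial consonant /w/, so it assimilates in place to [m]. /vonwowigaxonumeb/ → vomwowigaxonumeb.
Rule 3 (final devoicing): /b/ is a voiced stop in word-final position, so it devoices to [p]. /vomwowigaxonumeb/ → vomwowigaxonumep.

vomwowigaxonumep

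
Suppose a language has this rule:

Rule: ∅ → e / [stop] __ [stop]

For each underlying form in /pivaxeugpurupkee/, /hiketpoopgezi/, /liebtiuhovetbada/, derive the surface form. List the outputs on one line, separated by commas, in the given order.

/pivaxeugpurupkee/: /g/ and /p/ form a stop–stop cluster, so [e] is inserted between them. /p/ and /k/ form a stop–stop cluster, so [e] is inserted between them. → [pivaxeugepurupekee].
/hiketpoopgezi/: /t/ and /p/ form a stop–stop cluster, so [e] is inserted between them. /p/ and /g/ form a stop–stop cluster, so [e] is inserted between them. → [hiketepoopegezi].
/liebtiuhovetbada/: /b/ and /t/ form a stop–stop cluster, so [e] is inserted between them. /t/ and /b/ form a stop–stop cluster, so [e] is inserted between them. → [liebetiuhovetebada].

pivaxeugepurupekee, hiketepoopegezi, liebetiuhovetebada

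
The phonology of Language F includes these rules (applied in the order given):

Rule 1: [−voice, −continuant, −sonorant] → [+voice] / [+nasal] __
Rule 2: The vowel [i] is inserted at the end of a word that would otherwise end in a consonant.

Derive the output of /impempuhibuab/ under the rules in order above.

imbembuhibuabi

Rule 1 (post-nasal voicing): /p/ is a voiceless stop immediately after the nasal /m/, so it voices to [b]. /p/ is a voiceless stop immediately after the nasal /m/, so it voices to [b]. /impempuhibuab/ → imbembuhibuab.
Rule 2 (final i-epenthesis): the form ends in the consonant /b/, so [i] is inserted word-finally. /imbembuhibuab/ → imbembuhibuabi.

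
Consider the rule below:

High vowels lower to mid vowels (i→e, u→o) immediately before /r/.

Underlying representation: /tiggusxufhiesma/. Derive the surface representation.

No segment of /tiggusxufhiesma/ meets the structural description of the rule, so the form surfaces unchanged.

tiggusxufhiesma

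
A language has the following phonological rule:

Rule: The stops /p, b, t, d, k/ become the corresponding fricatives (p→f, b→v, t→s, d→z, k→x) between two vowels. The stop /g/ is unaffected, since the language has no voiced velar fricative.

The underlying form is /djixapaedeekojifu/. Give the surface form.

djixafaezeexojifu

/p/ is a stop between vowels /a/ and /a/, so it spirantizes to the fricative [f].
/d/ is a stop between vowels /e/ and /e/, so it spirantizes to the fricative [z].
/k/ is a stop between vowels /e/ and /o/, so it spirantizes to the fricative [x].
Surface form: [djixafaezeexojifu].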